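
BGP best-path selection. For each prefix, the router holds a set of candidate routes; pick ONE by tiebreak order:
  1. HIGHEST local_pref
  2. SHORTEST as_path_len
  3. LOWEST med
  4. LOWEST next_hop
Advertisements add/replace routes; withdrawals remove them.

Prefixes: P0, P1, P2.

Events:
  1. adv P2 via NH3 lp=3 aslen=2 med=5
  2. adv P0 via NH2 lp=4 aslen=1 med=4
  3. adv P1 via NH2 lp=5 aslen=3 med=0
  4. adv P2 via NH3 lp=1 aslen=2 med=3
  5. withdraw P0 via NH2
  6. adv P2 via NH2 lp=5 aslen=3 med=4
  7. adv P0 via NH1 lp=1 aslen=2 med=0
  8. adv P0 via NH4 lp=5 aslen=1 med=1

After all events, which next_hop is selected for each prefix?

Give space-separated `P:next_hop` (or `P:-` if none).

Op 1: best P0=- P1=- P2=NH3
Op 2: best P0=NH2 P1=- P2=NH3
Op 3: best P0=NH2 P1=NH2 P2=NH3
Op 4: best P0=NH2 P1=NH2 P2=NH3
Op 5: best P0=- P1=NH2 P2=NH3
Op 6: best P0=- P1=NH2 P2=NH2
Op 7: best P0=NH1 P1=NH2 P2=NH2
Op 8: best P0=NH4 P1=NH2 P2=NH2

Answer: P0:NH4 P1:NH2 P2:NH2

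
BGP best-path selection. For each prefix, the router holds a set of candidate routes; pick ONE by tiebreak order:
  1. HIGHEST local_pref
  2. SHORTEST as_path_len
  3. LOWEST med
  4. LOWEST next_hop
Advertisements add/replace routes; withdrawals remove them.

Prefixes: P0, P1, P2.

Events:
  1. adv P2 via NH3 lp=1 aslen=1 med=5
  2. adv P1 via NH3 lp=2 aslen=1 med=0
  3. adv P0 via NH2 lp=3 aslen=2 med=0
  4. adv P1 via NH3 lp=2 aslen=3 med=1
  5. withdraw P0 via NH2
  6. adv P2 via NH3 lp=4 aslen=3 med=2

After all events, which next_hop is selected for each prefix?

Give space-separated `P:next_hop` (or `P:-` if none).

Answer: P0:- P1:NH3 P2:NH3

Derivation:
Op 1: best P0=- P1=- P2=NH3
Op 2: best P0=- P1=NH3 P2=NH3
Op 3: best P0=NH2 P1=NH3 P2=NH3
Op 4: best P0=NH2 P1=NH3 P2=NH3
Op 5: best P0=- P1=NH3 P2=NH3
Op 6: best P0=- P1=NH3 P2=NH3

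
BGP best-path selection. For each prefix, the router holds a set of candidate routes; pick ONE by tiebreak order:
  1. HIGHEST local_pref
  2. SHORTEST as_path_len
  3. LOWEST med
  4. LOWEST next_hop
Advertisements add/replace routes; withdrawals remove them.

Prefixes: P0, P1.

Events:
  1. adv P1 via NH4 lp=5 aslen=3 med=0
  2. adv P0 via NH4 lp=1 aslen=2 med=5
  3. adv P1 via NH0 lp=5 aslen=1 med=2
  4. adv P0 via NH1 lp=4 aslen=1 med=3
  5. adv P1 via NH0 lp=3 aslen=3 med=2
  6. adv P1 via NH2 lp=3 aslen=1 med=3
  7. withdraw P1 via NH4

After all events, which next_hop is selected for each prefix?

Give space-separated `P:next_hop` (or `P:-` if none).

Answer: P0:NH1 P1:NH2

Derivation:
Op 1: best P0=- P1=NH4
Op 2: best P0=NH4 P1=NH4
Op 3: best P0=NH4 P1=NH0
Op 4: best P0=NH1 P1=NH0
Op 5: best P0=NH1 P1=NH4
Op 6: best P0=NH1 P1=NH4
Op 7: best P0=NH1 P1=NH2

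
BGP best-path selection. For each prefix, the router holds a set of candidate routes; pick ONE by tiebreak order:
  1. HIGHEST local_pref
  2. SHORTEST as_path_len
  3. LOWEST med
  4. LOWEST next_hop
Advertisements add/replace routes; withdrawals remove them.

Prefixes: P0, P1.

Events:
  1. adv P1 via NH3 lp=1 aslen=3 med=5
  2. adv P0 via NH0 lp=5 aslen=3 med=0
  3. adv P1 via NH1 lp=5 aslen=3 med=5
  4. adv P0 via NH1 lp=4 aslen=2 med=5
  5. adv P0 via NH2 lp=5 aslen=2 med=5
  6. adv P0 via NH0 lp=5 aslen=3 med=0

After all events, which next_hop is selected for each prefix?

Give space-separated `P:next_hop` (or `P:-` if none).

Op 1: best P0=- P1=NH3
Op 2: best P0=NH0 P1=NH3
Op 3: best P0=NH0 P1=NH1
Op 4: best P0=NH0 P1=NH1
Op 5: best P0=NH2 P1=NH1
Op 6: best P0=NH2 P1=NH1

Answer: P0:NH2 P1:NH1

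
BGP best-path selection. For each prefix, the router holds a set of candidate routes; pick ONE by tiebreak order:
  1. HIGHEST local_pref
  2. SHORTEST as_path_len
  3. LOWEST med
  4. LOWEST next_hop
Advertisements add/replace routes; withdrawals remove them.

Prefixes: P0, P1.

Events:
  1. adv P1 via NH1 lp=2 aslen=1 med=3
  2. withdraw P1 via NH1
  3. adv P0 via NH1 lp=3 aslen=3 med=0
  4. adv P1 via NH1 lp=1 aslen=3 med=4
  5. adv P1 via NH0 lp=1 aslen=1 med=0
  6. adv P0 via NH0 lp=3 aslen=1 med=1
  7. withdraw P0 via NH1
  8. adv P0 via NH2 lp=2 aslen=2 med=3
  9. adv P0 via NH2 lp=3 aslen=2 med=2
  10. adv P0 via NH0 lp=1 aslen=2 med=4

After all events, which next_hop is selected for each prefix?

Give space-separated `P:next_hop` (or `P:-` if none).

Op 1: best P0=- P1=NH1
Op 2: best P0=- P1=-
Op 3: best P0=NH1 P1=-
Op 4: best P0=NH1 P1=NH1
Op 5: best P0=NH1 P1=NH0
Op 6: best P0=NH0 P1=NH0
Op 7: best P0=NH0 P1=NH0
Op 8: best P0=NH0 P1=NH0
Op 9: best P0=NH0 P1=NH0
Op 10: best P0=NH2 P1=NH0

Answer: P0:NH2 P1:NH0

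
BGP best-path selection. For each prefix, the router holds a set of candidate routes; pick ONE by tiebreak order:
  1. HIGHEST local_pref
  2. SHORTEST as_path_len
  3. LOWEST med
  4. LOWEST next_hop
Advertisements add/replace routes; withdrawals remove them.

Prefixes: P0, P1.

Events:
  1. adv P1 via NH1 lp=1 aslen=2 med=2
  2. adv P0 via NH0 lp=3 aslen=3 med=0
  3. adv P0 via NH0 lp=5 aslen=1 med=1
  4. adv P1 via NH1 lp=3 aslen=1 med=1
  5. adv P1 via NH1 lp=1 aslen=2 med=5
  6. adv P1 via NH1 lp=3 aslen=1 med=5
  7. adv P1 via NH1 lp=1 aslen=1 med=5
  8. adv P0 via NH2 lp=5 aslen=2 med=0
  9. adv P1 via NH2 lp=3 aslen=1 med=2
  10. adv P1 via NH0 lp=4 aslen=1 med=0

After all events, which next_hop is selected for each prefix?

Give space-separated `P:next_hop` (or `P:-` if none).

Op 1: best P0=- P1=NH1
Op 2: best P0=NH0 P1=NH1
Op 3: best P0=NH0 P1=NH1
Op 4: best P0=NH0 P1=NH1
Op 5: best P0=NH0 P1=NH1
Op 6: best P0=NH0 P1=NH1
Op 7: best P0=NH0 P1=NH1
Op 8: best P0=NH0 P1=NH1
Op 9: best P0=NH0 P1=NH2
Op 10: best P0=NH0 P1=NH0

Answer: P0:NH0 P1:NH0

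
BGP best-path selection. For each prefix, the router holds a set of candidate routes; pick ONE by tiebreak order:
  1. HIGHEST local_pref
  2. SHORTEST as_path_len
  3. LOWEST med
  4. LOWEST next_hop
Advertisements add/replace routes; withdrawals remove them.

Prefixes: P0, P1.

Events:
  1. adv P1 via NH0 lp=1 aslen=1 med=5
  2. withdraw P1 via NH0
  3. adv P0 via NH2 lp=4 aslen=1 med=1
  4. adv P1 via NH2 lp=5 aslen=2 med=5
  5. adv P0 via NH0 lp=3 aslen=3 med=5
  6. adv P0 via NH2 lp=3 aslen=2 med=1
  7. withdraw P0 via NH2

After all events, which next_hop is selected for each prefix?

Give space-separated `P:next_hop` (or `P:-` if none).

Answer: P0:NH0 P1:NH2

Derivation:
Op 1: best P0=- P1=NH0
Op 2: best P0=- P1=-
Op 3: best P0=NH2 P1=-
Op 4: best P0=NH2 P1=NH2
Op 5: best P0=NH2 P1=NH2
Op 6: best P0=NH2 P1=NH2
Op 7: best P0=NH0 P1=NH2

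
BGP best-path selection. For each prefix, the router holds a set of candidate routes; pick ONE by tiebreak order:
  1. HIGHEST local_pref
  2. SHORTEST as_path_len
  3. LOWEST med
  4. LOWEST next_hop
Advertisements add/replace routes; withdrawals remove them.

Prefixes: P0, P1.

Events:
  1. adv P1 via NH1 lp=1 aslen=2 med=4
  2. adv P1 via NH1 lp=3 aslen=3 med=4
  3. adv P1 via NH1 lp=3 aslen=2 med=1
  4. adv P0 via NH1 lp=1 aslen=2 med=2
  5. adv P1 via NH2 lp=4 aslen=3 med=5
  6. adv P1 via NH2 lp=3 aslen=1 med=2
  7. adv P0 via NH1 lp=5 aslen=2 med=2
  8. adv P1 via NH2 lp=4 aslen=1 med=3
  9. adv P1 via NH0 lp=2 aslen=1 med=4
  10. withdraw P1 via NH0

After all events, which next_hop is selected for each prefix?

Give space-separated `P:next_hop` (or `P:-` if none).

Op 1: best P0=- P1=NH1
Op 2: best P0=- P1=NH1
Op 3: best P0=- P1=NH1
Op 4: best P0=NH1 P1=NH1
Op 5: best P0=NH1 P1=NH2
Op 6: best P0=NH1 P1=NH2
Op 7: best P0=NH1 P1=NH2
Op 8: best P0=NH1 P1=NH2
Op 9: best P0=NH1 P1=NH2
Op 10: best P0=NH1 P1=NH2

Answer: P0:NH1 P1:NH2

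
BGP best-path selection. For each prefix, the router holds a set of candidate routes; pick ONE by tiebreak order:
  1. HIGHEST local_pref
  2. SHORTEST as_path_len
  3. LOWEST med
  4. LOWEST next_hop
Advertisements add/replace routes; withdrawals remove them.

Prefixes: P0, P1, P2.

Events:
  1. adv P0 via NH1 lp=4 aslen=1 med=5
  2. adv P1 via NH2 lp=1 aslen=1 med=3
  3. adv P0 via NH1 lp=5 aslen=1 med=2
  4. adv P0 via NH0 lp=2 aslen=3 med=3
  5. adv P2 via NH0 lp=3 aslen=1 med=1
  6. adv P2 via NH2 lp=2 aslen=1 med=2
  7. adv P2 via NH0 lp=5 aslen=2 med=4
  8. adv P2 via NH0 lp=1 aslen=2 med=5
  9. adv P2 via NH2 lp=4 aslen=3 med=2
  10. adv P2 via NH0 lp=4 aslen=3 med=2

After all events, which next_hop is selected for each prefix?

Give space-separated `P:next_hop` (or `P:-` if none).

Op 1: best P0=NH1 P1=- P2=-
Op 2: best P0=NH1 P1=NH2 P2=-
Op 3: best P0=NH1 P1=NH2 P2=-
Op 4: best P0=NH1 P1=NH2 P2=-
Op 5: best P0=NH1 P1=NH2 P2=NH0
Op 6: best P0=NH1 P1=NH2 P2=NH0
Op 7: best P0=NH1 P1=NH2 P2=NH0
Op 8: best P0=NH1 P1=NH2 P2=NH2
Op 9: best P0=NH1 P1=NH2 P2=NH2
Op 10: best P0=NH1 P1=NH2 P2=NH0

Answer: P0:NH1 P1:NH2 P2:NH0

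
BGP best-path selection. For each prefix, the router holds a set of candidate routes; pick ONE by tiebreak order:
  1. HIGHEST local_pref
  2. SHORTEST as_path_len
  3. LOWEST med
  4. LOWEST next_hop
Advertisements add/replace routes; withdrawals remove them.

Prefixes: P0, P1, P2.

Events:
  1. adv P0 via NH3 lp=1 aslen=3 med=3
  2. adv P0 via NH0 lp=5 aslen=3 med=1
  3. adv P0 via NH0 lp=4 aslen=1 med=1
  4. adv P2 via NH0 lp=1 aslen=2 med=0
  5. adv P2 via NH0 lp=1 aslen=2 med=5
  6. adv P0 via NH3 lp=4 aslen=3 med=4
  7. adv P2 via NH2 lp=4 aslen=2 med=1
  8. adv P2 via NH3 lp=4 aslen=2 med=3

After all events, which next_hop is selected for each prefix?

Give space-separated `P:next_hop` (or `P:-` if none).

Op 1: best P0=NH3 P1=- P2=-
Op 2: best P0=NH0 P1=- P2=-
Op 3: best P0=NH0 P1=- P2=-
Op 4: best P0=NH0 P1=- P2=NH0
Op 5: best P0=NH0 P1=- P2=NH0
Op 6: best P0=NH0 P1=- P2=NH0
Op 7: best P0=NH0 P1=- P2=NH2
Op 8: best P0=NH0 P1=- P2=NH2

Answer: P0:NH0 P1:- P2:NH2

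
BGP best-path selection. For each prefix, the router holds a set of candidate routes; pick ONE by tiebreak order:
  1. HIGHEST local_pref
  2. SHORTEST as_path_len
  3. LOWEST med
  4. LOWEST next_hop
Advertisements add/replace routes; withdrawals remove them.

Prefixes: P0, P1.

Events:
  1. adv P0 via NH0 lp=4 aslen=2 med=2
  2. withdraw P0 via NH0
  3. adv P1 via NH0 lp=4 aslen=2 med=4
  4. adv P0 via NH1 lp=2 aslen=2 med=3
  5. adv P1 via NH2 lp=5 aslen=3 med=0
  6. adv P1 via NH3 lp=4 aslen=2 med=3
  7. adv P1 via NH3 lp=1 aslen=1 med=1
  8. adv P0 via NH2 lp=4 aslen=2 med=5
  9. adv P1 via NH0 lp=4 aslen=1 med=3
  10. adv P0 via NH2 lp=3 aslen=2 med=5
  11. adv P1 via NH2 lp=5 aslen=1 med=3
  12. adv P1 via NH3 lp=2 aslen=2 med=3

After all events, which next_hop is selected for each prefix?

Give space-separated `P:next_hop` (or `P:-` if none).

Answer: P0:NH2 P1:NH2

Derivation:
Op 1: best P0=NH0 P1=-
Op 2: best P0=- P1=-
Op 3: best P0=- P1=NH0
Op 4: best P0=NH1 P1=NH0
Op 5: best P0=NH1 P1=NH2
Op 6: best P0=NH1 P1=NH2
Op 7: best P0=NH1 P1=NH2
Op 8: best P0=NH2 P1=NH2
Op 9: best P0=NH2 P1=NH2
Op 10: best P0=NH2 P1=NH2
Op 11: best P0=NH2 P1=NH2
Op 12: best P0=NH2 P1=NH2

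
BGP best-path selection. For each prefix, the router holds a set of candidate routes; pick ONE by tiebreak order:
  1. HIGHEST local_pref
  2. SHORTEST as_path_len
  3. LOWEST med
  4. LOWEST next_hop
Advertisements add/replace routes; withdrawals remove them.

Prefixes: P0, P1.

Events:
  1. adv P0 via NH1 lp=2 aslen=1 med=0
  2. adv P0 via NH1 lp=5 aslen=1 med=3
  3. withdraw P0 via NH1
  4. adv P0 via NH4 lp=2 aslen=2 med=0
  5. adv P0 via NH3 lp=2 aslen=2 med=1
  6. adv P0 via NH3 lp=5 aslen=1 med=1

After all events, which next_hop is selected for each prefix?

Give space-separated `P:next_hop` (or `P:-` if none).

Answer: P0:NH3 P1:-

Derivation:
Op 1: best P0=NH1 P1=-
Op 2: best P0=NH1 P1=-
Op 3: best P0=- P1=-
Op 4: best P0=NH4 P1=-
Op 5: best P0=NH4 P1=-
Op 6: best P0=NH3 P1=-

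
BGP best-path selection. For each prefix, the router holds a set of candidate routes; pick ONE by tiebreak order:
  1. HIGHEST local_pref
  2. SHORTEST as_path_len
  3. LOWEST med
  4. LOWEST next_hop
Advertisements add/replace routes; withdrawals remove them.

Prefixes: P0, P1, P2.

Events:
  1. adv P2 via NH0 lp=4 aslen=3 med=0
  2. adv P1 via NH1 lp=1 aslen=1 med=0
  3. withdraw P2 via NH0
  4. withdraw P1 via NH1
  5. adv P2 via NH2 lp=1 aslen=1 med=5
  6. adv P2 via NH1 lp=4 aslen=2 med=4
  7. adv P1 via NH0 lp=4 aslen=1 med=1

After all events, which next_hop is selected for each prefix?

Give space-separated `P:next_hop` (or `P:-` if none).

Op 1: best P0=- P1=- P2=NH0
Op 2: best P0=- P1=NH1 P2=NH0
Op 3: best P0=- P1=NH1 P2=-
Op 4: best P0=- P1=- P2=-
Op 5: best P0=- P1=- P2=NH2
Op 6: best P0=- P1=- P2=NH1
Op 7: best P0=- P1=NH0 P2=NH1

Answer: P0:- P1:NH0 P2:NH1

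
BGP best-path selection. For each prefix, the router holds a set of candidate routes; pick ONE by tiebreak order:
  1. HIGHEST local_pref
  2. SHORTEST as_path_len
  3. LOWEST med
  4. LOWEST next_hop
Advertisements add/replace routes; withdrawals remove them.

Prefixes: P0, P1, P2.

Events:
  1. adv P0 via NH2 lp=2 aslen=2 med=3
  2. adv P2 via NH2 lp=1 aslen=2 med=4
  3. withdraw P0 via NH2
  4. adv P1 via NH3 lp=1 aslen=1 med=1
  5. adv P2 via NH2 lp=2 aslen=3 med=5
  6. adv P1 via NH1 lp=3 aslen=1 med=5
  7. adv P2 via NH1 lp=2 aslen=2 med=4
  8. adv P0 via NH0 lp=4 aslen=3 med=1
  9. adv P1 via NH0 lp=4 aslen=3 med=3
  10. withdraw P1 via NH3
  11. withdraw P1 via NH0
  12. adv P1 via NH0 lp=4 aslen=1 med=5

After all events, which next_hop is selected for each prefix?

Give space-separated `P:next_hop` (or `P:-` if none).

Answer: P0:NH0 P1:NH0 P2:NH1

Derivation:
Op 1: best P0=NH2 P1=- P2=-
Op 2: best P0=NH2 P1=- P2=NH2
Op 3: best P0=- P1=- P2=NH2
Op 4: best P0=- P1=NH3 P2=NH2
Op 5: best P0=- P1=NH3 P2=NH2
Op 6: best P0=- P1=NH1 P2=NH2
Op 7: best P0=- P1=NH1 P2=NH1
Op 8: best P0=NH0 P1=NH1 P2=NH1
Op 9: best P0=NH0 P1=NH0 P2=NH1
Op 10: best P0=NH0 P1=NH0 P2=NH1
Op 11: best P0=NH0 P1=NH1 P2=NH1
Op 12: best P0=NH0 P1=NH0 P2=NH1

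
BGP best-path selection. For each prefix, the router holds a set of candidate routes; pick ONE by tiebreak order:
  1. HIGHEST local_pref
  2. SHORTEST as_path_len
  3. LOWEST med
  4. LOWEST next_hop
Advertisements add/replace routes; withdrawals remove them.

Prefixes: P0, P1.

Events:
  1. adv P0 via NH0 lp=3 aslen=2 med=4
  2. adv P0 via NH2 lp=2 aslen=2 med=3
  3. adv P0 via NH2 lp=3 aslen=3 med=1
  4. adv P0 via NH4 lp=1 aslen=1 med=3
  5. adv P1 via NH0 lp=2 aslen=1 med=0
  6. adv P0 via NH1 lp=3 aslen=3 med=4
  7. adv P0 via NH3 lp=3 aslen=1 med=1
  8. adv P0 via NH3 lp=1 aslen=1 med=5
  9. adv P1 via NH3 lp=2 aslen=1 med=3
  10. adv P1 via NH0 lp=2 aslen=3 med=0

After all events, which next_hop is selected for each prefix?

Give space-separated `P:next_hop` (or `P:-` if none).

Answer: P0:NH0 P1:NH3

Derivation:
Op 1: best P0=NH0 P1=-
Op 2: best P0=NH0 P1=-
Op 3: best P0=NH0 P1=-
Op 4: best P0=NH0 P1=-
Op 5: best P0=NH0 P1=NH0
Op 6: best P0=NH0 P1=NH0
Op 7: best P0=NH3 P1=NH0
Op 8: best P0=NH0 P1=NH0
Op 9: best P0=NH0 P1=NH0
Op 10: best P0=NH0 P1=NH3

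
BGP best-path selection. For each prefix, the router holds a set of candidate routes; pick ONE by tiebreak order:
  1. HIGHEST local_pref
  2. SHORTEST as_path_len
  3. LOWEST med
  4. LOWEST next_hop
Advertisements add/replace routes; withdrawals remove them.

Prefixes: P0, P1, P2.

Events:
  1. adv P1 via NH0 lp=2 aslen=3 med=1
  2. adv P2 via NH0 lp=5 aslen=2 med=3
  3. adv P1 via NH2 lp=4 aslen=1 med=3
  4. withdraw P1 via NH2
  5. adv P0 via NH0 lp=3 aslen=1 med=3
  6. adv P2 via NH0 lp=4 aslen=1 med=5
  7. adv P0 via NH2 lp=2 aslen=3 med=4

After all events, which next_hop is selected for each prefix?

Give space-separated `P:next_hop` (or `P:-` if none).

Answer: P0:NH0 P1:NH0 P2:NH0

Derivation:
Op 1: best P0=- P1=NH0 P2=-
Op 2: best P0=- P1=NH0 P2=NH0
Op 3: best P0=- P1=NH2 P2=NH0
Op 4: best P0=- P1=NH0 P2=NH0
Op 5: best P0=NH0 P1=NH0 P2=NH0
Op 6: best P0=NH0 P1=NH0 P2=NH0
Op 7: best P0=NH0 P1=NH0 P2=NH0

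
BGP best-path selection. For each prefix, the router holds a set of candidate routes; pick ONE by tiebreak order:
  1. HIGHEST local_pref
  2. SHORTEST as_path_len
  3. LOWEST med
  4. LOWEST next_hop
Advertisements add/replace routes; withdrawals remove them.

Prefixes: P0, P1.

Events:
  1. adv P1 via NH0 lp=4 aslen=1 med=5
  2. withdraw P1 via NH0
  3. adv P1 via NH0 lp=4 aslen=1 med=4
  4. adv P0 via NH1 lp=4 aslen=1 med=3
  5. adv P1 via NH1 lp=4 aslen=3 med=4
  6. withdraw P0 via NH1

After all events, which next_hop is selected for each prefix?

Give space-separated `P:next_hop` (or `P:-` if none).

Answer: P0:- P1:NH0

Derivation:
Op 1: best P0=- P1=NH0
Op 2: best P0=- P1=-
Op 3: best P0=- P1=NH0
Op 4: best P0=NH1 P1=NH0
Op 5: best P0=NH1 P1=NH0
Op 6: best P0=- P1=NH0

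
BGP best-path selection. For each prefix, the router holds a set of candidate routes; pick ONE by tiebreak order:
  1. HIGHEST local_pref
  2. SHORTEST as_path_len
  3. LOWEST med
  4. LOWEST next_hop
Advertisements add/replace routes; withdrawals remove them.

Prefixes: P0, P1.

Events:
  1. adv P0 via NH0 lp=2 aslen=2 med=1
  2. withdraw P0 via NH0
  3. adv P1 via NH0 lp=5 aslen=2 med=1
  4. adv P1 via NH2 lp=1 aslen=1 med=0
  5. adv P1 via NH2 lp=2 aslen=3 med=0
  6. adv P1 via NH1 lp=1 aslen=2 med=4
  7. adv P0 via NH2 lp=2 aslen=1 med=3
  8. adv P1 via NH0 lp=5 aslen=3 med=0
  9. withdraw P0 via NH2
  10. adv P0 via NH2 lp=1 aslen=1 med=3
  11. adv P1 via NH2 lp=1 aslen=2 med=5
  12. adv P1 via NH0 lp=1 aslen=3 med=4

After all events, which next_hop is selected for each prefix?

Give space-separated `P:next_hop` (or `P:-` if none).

Op 1: best P0=NH0 P1=-
Op 2: best P0=- P1=-
Op 3: best P0=- P1=NH0
Op 4: best P0=- P1=NH0
Op 5: best P0=- P1=NH0
Op 6: best P0=- P1=NH0
Op 7: best P0=NH2 P1=NH0
Op 8: best P0=NH2 P1=NH0
Op 9: best P0=- P1=NH0
Op 10: best P0=NH2 P1=NH0
Op 11: best P0=NH2 P1=NH0
Op 12: best P0=NH2 P1=NH1

Answer: P0:NH2 P1:NH1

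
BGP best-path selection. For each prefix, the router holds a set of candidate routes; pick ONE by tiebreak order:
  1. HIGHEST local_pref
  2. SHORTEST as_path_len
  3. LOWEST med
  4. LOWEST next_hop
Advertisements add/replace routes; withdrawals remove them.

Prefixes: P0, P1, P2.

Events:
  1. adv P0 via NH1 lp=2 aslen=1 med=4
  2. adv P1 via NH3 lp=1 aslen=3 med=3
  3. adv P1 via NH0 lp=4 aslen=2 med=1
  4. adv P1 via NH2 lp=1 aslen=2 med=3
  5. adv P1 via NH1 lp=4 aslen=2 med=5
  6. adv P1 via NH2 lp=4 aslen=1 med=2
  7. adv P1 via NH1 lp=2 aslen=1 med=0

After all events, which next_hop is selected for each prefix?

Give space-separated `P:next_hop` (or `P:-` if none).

Op 1: best P0=NH1 P1=- P2=-
Op 2: best P0=NH1 P1=NH3 P2=-
Op 3: best P0=NH1 P1=NH0 P2=-
Op 4: best P0=NH1 P1=NH0 P2=-
Op 5: best P0=NH1 P1=NH0 P2=-
Op 6: best P0=NH1 P1=NH2 P2=-
Op 7: best P0=NH1 P1=NH2 P2=-

Answer: P0:NH1 P1:NH2 P2:-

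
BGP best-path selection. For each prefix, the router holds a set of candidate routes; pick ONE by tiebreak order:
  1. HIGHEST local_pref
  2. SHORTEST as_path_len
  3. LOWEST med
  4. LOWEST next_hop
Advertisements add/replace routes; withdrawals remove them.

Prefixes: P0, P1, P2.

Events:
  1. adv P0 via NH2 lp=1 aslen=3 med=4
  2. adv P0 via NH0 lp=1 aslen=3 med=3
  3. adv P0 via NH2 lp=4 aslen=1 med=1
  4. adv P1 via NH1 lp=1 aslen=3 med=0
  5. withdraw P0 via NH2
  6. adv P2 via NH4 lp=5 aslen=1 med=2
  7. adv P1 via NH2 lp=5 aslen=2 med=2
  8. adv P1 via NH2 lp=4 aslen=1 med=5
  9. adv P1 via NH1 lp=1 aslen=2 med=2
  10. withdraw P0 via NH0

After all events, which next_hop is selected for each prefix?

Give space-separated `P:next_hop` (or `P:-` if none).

Answer: P0:- P1:NH2 P2:NH4

Derivation:
Op 1: best P0=NH2 P1=- P2=-
Op 2: best P0=NH0 P1=- P2=-
Op 3: best P0=NH2 P1=- P2=-
Op 4: best P0=NH2 P1=NH1 P2=-
Op 5: best P0=NH0 P1=NH1 P2=-
Op 6: best P0=NH0 P1=NH1 P2=NH4
Op 7: best P0=NH0 P1=NH2 P2=NH4
Op 8: best P0=NH0 P1=NH2 P2=NH4
Op 9: best P0=NH0 P1=NH2 P2=NH4
Op 10: best P0=- P1=NH2 P2=NH4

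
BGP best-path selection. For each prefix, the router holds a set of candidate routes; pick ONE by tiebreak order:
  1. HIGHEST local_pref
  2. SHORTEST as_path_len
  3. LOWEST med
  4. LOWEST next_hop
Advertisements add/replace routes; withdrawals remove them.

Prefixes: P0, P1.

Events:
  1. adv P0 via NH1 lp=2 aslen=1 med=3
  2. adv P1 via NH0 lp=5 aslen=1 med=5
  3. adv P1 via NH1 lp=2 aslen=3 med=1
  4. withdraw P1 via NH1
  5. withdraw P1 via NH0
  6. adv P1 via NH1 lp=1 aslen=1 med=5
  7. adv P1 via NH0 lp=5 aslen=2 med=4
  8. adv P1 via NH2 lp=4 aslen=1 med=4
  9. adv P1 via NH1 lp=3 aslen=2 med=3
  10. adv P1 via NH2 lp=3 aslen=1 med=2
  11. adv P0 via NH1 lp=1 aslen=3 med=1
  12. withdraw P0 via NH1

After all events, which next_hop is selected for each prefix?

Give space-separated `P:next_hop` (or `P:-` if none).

Op 1: best P0=NH1 P1=-
Op 2: best P0=NH1 P1=NH0
Op 3: best P0=NH1 P1=NH0
Op 4: best P0=NH1 P1=NH0
Op 5: best P0=NH1 P1=-
Op 6: best P0=NH1 P1=NH1
Op 7: best P0=NH1 P1=NH0
Op 8: best P0=NH1 P1=NH0
Op 9: best P0=NH1 P1=NH0
Op 10: best P0=NH1 P1=NH0
Op 11: best P0=NH1 P1=NH0
Op 12: best P0=- P1=NH0

Answer: P0:- P1:NH0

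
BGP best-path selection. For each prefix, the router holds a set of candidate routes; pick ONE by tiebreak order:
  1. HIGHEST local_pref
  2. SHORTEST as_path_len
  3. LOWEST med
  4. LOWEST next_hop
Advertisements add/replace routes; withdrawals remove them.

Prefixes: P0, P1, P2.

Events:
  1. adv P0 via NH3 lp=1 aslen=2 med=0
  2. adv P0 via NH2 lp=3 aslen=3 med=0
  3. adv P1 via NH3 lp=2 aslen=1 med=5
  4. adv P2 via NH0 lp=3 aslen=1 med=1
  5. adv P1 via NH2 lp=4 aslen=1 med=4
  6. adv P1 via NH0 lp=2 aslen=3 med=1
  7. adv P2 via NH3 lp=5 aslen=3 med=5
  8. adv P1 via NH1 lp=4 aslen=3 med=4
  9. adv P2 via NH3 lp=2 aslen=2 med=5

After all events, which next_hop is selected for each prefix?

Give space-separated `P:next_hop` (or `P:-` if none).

Answer: P0:NH2 P1:NH2 P2:NH0

Derivation:
Op 1: best P0=NH3 P1=- P2=-
Op 2: best P0=NH2 P1=- P2=-
Op 3: best P0=NH2 P1=NH3 P2=-
Op 4: best P0=NH2 P1=NH3 P2=NH0
Op 5: best P0=NH2 P1=NH2 P2=NH0
Op 6: best P0=NH2 P1=NH2 P2=NH0
Op 7: best P0=NH2 P1=NH2 P2=NH3
Op 8: best P0=NH2 P1=NH2 P2=NH3
Op 9: best P0=NH2 P1=NH2 P2=NH0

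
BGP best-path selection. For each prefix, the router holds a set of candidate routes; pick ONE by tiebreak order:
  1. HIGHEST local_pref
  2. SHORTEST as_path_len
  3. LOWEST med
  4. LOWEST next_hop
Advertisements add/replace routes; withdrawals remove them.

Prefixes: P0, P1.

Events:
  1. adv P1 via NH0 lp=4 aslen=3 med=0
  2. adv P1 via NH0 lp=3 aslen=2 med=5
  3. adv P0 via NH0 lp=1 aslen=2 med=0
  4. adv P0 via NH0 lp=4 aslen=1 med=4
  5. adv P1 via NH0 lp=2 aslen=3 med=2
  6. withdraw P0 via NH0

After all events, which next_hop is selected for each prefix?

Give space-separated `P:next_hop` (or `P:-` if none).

Answer: P0:- P1:NH0

Derivation:
Op 1: best P0=- P1=NH0
Op 2: best P0=- P1=NH0
Op 3: best P0=NH0 P1=NH0
Op 4: best P0=NH0 P1=NH0
Op 5: best P0=NH0 P1=NH0
Op 6: best P0=- P1=NH0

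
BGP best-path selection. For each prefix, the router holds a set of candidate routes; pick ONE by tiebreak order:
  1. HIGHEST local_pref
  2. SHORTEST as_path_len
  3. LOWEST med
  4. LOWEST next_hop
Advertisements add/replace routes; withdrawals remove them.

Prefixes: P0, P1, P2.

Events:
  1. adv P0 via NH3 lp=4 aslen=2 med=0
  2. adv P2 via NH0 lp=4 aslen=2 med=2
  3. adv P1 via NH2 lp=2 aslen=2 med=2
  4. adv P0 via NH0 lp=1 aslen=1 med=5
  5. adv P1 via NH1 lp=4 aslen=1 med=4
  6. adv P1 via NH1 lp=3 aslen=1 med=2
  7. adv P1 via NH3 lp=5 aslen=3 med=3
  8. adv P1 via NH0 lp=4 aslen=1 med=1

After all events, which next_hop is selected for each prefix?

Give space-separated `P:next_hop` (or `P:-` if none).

Op 1: best P0=NH3 P1=- P2=-
Op 2: best P0=NH3 P1=- P2=NH0
Op 3: best P0=NH3 P1=NH2 P2=NH0
Op 4: best P0=NH3 P1=NH2 P2=NH0
Op 5: best P0=NH3 P1=NH1 P2=NH0
Op 6: best P0=NH3 P1=NH1 P2=NH0
Op 7: best P0=NH3 P1=NH3 P2=NH0
Op 8: best P0=NH3 P1=NH3 P2=NH0

Answer: P0:NH3 P1:NH3 P2:NH0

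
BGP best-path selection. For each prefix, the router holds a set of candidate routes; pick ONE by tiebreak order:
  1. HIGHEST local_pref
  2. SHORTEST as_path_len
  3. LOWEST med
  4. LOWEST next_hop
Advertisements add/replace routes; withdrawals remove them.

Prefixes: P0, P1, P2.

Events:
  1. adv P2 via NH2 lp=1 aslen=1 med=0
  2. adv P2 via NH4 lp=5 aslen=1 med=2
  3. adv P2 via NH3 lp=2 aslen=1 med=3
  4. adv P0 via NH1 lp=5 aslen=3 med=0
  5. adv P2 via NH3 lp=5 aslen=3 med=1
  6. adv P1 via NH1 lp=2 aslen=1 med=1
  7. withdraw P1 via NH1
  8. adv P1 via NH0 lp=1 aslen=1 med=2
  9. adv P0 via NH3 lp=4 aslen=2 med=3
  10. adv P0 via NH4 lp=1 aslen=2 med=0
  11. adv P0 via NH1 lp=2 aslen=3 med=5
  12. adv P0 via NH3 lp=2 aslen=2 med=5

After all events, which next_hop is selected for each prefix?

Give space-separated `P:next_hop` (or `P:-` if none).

Op 1: best P0=- P1=- P2=NH2
Op 2: best P0=- P1=- P2=NH4
Op 3: best P0=- P1=- P2=NH4
Op 4: best P0=NH1 P1=- P2=NH4
Op 5: best P0=NH1 P1=- P2=NH4
Op 6: best P0=NH1 P1=NH1 P2=NH4
Op 7: best P0=NH1 P1=- P2=NH4
Op 8: best P0=NH1 P1=NH0 P2=NH4
Op 9: best P0=NH1 P1=NH0 P2=NH4
Op 10: best P0=NH1 P1=NH0 P2=NH4
Op 11: best P0=NH3 P1=NH0 P2=NH4
Op 12: best P0=NH3 P1=NH0 P2=NH4

Answer: P0:NH3 P1:NH0 P2:NH4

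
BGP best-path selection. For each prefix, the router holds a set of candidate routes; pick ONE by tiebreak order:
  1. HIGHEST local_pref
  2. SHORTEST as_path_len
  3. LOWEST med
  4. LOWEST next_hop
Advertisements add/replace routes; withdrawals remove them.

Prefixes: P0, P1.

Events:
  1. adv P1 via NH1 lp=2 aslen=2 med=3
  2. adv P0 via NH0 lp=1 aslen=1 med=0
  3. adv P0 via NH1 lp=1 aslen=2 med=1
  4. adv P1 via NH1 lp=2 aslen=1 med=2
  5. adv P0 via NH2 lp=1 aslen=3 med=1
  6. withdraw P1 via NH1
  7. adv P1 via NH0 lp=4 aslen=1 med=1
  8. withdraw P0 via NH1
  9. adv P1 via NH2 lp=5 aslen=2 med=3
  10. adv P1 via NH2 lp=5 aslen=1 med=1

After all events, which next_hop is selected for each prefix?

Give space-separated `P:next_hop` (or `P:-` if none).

Answer: P0:NH0 P1:NH2

Derivation:
Op 1: best P0=- P1=NH1
Op 2: best P0=NH0 P1=NH1
Op 3: best P0=NH0 P1=NH1
Op 4: best P0=NH0 P1=NH1
Op 5: best P0=NH0 P1=NH1
Op 6: best P0=NH0 P1=-
Op 7: best P0=NH0 P1=NH0
Op 8: best P0=NH0 P1=NH0
Op 9: best P0=NH0 P1=NH2
Op 10: best P0=NH0 P1=NH2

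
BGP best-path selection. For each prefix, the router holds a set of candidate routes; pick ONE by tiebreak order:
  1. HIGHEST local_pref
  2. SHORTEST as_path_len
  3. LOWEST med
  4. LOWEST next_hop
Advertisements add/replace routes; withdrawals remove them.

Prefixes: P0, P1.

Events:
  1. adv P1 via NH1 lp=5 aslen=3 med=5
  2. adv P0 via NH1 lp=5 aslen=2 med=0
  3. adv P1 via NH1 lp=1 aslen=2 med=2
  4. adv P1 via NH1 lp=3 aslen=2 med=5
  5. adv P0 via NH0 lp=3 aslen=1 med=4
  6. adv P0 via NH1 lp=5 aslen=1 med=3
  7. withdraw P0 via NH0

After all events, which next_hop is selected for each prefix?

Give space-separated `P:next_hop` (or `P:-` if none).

Op 1: best P0=- P1=NH1
Op 2: best P0=NH1 P1=NH1
Op 3: best P0=NH1 P1=NH1
Op 4: best P0=NH1 P1=NH1
Op 5: best P0=NH1 P1=NH1
Op 6: best P0=NH1 P1=NH1
Op 7: best P0=NH1 P1=NH1

Answer: P0:NH1 P1:NH1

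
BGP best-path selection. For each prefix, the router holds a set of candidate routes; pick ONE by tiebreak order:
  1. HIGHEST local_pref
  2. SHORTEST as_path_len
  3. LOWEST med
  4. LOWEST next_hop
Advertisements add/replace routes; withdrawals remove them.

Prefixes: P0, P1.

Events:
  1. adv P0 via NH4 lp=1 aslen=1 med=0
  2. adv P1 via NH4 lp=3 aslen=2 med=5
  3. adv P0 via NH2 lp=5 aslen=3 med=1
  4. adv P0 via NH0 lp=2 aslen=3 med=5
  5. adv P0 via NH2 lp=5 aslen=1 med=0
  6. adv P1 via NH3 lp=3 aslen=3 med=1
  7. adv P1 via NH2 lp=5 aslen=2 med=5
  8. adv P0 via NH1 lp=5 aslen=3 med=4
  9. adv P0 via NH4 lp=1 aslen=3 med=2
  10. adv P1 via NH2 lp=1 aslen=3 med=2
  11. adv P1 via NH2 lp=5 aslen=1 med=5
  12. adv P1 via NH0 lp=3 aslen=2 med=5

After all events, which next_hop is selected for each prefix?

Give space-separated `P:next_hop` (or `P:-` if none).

Answer: P0:NH2 P1:NH2

Derivation:
Op 1: best P0=NH4 P1=-
Op 2: best P0=NH4 P1=NH4
Op 3: best P0=NH2 P1=NH4
Op 4: best P0=NH2 P1=NH4
Op 5: best P0=NH2 P1=NH4
Op 6: best P0=NH2 P1=NH4
Op 7: best P0=NH2 P1=NH2
Op 8: best P0=NH2 P1=NH2
Op 9: best P0=NH2 P1=NH2
Op 10: best P0=NH2 P1=NH4
Op 11: best P0=NH2 P1=NH2
Op 12: best P0=NH2 P1=NH2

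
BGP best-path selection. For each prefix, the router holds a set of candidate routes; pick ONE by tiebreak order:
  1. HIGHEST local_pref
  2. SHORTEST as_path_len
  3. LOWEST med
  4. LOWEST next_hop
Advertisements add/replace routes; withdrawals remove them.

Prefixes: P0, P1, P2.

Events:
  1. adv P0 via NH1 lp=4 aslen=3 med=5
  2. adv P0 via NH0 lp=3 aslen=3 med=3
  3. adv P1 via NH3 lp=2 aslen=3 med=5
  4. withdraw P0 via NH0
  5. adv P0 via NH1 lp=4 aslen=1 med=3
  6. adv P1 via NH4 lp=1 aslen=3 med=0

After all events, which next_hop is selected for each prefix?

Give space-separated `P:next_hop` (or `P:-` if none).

Answer: P0:NH1 P1:NH3 P2:-

Derivation:
Op 1: best P0=NH1 P1=- P2=-
Op 2: best P0=NH1 P1=- P2=-
Op 3: best P0=NH1 P1=NH3 P2=-
Op 4: best P0=NH1 P1=NH3 P2=-
Op 5: best P0=NH1 P1=NH3 P2=-
Op 6: best P0=NH1 P1=NH3 P2=-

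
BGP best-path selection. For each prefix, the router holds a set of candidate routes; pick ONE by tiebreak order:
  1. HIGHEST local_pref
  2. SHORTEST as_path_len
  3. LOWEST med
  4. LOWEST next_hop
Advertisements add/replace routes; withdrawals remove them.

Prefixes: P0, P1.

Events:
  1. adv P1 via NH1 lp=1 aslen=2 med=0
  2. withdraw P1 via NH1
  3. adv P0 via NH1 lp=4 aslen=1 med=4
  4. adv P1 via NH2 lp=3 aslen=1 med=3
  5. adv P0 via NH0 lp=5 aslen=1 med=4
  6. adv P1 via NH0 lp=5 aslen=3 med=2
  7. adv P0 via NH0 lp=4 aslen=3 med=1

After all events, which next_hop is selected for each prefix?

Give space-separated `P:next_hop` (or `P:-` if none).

Answer: P0:NH1 P1:NH0

Derivation:
Op 1: best P0=- P1=NH1
Op 2: best P0=- P1=-
Op 3: best P0=NH1 P1=-
Op 4: best P0=NH1 P1=NH2
Op 5: best P0=NH0 P1=NH2
Op 6: best P0=NH0 P1=NH0
Op 7: best P0=NH1 P1=NH0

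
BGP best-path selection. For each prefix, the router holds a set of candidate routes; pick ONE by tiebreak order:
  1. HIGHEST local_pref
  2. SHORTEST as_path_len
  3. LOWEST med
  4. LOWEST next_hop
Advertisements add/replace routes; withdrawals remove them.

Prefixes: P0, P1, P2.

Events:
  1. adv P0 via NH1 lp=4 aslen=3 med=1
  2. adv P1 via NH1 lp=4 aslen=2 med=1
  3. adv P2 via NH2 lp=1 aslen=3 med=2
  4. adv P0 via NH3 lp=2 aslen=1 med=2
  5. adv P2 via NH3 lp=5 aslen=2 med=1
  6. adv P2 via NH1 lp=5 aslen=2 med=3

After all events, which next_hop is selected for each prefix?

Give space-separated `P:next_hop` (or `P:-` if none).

Op 1: best P0=NH1 P1=- P2=-
Op 2: best P0=NH1 P1=NH1 P2=-
Op 3: best P0=NH1 P1=NH1 P2=NH2
Op 4: best P0=NH1 P1=NH1 P2=NH2
Op 5: best P0=NH1 P1=NH1 P2=NH3
Op 6: best P0=NH1 P1=NH1 P2=NH3

Answer: P0:NH1 P1:NH1 P2:NH3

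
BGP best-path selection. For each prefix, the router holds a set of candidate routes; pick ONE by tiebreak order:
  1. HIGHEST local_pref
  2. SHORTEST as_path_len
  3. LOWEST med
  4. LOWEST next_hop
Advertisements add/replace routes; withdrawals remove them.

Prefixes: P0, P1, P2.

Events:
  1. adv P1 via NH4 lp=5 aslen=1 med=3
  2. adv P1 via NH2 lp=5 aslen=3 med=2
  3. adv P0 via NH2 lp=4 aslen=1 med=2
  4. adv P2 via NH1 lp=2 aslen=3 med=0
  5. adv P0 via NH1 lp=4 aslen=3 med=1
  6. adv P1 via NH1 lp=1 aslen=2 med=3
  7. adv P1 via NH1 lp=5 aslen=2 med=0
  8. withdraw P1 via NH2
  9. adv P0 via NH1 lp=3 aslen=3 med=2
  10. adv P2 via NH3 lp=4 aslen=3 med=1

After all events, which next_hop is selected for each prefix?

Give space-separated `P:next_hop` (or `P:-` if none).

Op 1: best P0=- P1=NH4 P2=-
Op 2: best P0=- P1=NH4 P2=-
Op 3: best P0=NH2 P1=NH4 P2=-
Op 4: best P0=NH2 P1=NH4 P2=NH1
Op 5: best P0=NH2 P1=NH4 P2=NH1
Op 6: best P0=NH2 P1=NH4 P2=NH1
Op 7: best P0=NH2 P1=NH4 P2=NH1
Op 8: best P0=NH2 P1=NH4 P2=NH1
Op 9: best P0=NH2 P1=NH4 P2=NH1
Op 10: best P0=NH2 P1=NH4 P2=NH3

Answer: P0:NH2 P1:NH4 P2:NH3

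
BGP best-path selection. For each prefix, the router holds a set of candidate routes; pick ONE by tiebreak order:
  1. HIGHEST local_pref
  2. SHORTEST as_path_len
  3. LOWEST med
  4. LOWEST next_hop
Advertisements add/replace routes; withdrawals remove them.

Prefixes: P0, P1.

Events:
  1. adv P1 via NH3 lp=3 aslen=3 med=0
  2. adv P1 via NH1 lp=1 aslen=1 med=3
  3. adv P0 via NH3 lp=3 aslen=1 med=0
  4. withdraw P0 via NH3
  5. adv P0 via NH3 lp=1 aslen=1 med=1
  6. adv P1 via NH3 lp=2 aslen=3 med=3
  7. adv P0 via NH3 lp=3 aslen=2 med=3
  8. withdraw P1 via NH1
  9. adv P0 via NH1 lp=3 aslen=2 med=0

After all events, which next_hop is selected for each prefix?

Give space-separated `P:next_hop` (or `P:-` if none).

Answer: P0:NH1 P1:NH3

Derivation:
Op 1: best P0=- P1=NH3
Op 2: best P0=- P1=NH3
Op 3: best P0=NH3 P1=NH3
Op 4: best P0=- P1=NH3
Op 5: best P0=NH3 P1=NH3
Op 6: best P0=NH3 P1=NH3
Op 7: best P0=NH3 P1=NH3
Op 8: best P0=NH3 P1=NH3
Op 9: best P0=NH1 P1=NH3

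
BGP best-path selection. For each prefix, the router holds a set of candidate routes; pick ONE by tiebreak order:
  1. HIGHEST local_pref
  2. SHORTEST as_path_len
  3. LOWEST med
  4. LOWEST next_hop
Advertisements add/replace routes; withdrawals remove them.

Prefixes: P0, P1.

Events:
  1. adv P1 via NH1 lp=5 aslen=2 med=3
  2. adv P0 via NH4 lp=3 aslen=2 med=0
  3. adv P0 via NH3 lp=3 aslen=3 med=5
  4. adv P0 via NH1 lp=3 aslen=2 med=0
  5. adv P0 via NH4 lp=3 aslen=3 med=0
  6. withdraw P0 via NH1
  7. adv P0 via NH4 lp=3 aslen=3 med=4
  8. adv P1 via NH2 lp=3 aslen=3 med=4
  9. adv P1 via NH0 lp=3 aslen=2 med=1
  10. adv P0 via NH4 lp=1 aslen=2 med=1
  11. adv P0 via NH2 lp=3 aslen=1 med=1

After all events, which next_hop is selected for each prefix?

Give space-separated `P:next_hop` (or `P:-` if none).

Op 1: best P0=- P1=NH1
Op 2: best P0=NH4 P1=NH1
Op 3: best P0=NH4 P1=NH1
Op 4: best P0=NH1 P1=NH1
Op 5: best P0=NH1 P1=NH1
Op 6: best P0=NH4 P1=NH1
Op 7: best P0=NH4 P1=NH1
Op 8: best P0=NH4 P1=NH1
Op 9: best P0=NH4 P1=NH1
Op 10: best P0=NH3 P1=NH1
Op 11: best P0=NH2 P1=NH1

Answer: P0:NH2 P1:NH1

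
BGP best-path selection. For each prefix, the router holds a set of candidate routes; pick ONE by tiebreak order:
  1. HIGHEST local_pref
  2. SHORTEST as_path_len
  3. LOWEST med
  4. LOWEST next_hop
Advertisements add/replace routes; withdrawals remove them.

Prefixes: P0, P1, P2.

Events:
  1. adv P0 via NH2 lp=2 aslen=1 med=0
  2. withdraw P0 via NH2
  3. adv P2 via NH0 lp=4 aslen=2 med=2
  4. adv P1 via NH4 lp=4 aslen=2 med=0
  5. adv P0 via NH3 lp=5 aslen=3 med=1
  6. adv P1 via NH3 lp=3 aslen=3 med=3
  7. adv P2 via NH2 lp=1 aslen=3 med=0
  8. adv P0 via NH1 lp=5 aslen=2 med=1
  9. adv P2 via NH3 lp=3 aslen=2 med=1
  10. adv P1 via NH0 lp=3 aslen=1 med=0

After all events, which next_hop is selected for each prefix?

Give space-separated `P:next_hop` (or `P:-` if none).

Answer: P0:NH1 P1:NH4 P2:NH0

Derivation:
Op 1: best P0=NH2 P1=- P2=-
Op 2: best P0=- P1=- P2=-
Op 3: best P0=- P1=- P2=NH0
Op 4: best P0=- P1=NH4 P2=NH0
Op 5: best P0=NH3 P1=NH4 P2=NH0
Op 6: best P0=NH3 P1=NH4 P2=NH0
Op 7: best P0=NH3 P1=NH4 P2=NH0
Op 8: best P0=NH1 P1=NH4 P2=NH0
Op 9: best P0=NH1 P1=NH4 P2=NH0
Op 10: best P0=NH1 P1=NH4 P2=NH0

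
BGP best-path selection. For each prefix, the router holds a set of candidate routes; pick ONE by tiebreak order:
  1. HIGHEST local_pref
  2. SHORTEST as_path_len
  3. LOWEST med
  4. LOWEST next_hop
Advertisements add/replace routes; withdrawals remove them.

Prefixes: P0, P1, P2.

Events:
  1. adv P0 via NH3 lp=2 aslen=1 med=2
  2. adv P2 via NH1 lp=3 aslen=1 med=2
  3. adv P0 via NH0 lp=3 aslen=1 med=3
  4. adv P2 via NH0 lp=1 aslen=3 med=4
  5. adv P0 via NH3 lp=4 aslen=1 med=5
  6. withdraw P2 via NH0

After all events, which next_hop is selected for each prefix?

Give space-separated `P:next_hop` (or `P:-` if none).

Op 1: best P0=NH3 P1=- P2=-
Op 2: best P0=NH3 P1=- P2=NH1
Op 3: best P0=NH0 P1=- P2=NH1
Op 4: best P0=NH0 P1=- P2=NH1
Op 5: best P0=NH3 P1=- P2=NH1
Op 6: best P0=NH3 P1=- P2=NH1

Answer: P0:NH3 P1:- P2:NH1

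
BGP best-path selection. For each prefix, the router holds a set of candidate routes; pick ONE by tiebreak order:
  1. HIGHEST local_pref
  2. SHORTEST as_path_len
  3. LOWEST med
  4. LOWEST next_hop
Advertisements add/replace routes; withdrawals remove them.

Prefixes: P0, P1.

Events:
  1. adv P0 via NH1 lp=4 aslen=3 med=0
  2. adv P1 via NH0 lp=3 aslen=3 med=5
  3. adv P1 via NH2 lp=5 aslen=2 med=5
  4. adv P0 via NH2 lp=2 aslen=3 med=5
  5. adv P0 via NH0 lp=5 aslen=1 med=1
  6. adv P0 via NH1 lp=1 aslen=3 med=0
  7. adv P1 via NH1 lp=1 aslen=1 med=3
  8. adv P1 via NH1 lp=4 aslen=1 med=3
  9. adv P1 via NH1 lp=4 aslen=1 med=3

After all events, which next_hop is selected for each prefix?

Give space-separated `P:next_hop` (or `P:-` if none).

Op 1: best P0=NH1 P1=-
Op 2: best P0=NH1 P1=NH0
Op 3: best P0=NH1 P1=NH2
Op 4: best P0=NH1 P1=NH2
Op 5: best P0=NH0 P1=NH2
Op 6: best P0=NH0 P1=NH2
Op 7: best P0=NH0 P1=NH2
Op 8: best P0=NH0 P1=NH2
Op 9: best P0=NH0 P1=NH2

Answer: P0:NH0 P1:NH2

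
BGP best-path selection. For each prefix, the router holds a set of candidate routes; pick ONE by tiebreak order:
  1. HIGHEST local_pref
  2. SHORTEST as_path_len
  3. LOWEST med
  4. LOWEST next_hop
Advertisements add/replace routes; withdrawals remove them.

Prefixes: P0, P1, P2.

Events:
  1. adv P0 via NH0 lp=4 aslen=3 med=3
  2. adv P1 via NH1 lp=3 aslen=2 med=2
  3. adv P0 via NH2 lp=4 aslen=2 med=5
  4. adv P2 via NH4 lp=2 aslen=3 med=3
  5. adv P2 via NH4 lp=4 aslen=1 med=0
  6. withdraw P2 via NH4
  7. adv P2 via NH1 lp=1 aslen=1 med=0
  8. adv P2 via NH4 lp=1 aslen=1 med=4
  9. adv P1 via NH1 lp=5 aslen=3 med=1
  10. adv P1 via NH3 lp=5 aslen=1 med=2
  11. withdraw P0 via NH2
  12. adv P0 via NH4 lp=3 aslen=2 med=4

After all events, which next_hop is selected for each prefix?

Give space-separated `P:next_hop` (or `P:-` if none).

Op 1: best P0=NH0 P1=- P2=-
Op 2: best P0=NH0 P1=NH1 P2=-
Op 3: best P0=NH2 P1=NH1 P2=-
Op 4: best P0=NH2 P1=NH1 P2=NH4
Op 5: best P0=NH2 P1=NH1 P2=NH4
Op 6: best P0=NH2 P1=NH1 P2=-
Op 7: best P0=NH2 P1=NH1 P2=NH1
Op 8: best P0=NH2 P1=NH1 P2=NH1
Op 9: best P0=NH2 P1=NH1 P2=NH1
Op 10: best P0=NH2 P1=NH3 P2=NH1
Op 11: best P0=NH0 P1=NH3 P2=NH1
Op 12: best P0=NH0 P1=NH3 P2=NH1

Answer: P0:NH0 P1:NH3 P2:NH1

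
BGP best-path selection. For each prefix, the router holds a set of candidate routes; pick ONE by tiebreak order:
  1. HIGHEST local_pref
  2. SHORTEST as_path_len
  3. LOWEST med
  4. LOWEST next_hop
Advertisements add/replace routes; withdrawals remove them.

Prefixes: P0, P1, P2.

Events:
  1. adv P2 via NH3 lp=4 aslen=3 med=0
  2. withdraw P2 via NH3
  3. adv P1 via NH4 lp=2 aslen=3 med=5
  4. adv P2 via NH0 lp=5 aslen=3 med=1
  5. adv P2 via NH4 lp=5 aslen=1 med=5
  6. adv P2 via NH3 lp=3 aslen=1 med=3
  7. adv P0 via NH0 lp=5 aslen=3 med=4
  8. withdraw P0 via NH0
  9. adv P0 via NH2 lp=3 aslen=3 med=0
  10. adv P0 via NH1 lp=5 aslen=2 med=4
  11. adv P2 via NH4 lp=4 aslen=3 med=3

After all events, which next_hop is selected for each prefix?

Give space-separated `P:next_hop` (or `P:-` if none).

Answer: P0:NH1 P1:NH4 P2:NH0

Derivation:
Op 1: best P0=- P1=- P2=NH3
Op 2: best P0=- P1=- P2=-
Op 3: best P0=- P1=NH4 P2=-
Op 4: best P0=- P1=NH4 P2=NH0
Op 5: best P0=- P1=NH4 P2=NH4
Op 6: best P0=- P1=NH4 P2=NH4
Op 7: best P0=NH0 P1=NH4 P2=NH4
Op 8: best P0=- P1=NH4 P2=NH4
Op 9: best P0=NH2 P1=NH4 P2=NH4
Op 10: best P0=NH1 P1=NH4 P2=NH4
Op 11: best P0=NH1 P1=NH4 P2=NH0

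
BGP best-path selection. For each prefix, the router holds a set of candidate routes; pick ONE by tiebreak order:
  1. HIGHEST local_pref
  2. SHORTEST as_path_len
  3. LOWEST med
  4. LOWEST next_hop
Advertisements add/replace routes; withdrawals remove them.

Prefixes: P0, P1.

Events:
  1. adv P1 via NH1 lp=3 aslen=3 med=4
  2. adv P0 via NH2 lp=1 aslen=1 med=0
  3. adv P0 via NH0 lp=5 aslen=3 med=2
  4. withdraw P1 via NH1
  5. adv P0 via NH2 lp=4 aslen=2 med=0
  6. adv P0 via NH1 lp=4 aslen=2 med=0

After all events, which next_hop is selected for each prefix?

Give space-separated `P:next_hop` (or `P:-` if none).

Answer: P0:NH0 P1:-

Derivation:
Op 1: best P0=- P1=NH1
Op 2: best P0=NH2 P1=NH1
Op 3: best P0=NH0 P1=NH1
Op 4: best P0=NH0 P1=-
Op 5: best P0=NH0 P1=-
Op 6: best P0=NH0 P1=-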